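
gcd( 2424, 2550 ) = 6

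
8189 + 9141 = 17330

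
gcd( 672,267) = 3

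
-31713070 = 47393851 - 79106921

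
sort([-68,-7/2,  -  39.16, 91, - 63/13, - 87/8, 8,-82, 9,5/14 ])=[ - 82,  -  68, - 39.16, - 87/8, - 63/13, - 7/2, 5/14,  8 , 9,91 ] 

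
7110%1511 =1066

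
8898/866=10 + 119/433 = 10.27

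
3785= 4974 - 1189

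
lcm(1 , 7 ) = 7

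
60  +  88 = 148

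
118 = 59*2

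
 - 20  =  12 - 32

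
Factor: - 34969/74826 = - 2^( - 1)*3^( - 2 )*11^2*17^2*4157^( - 1)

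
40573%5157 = 4474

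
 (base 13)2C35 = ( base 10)6466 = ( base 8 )14502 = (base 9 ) 8774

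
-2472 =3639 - 6111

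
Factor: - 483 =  -3^1*7^1*23^1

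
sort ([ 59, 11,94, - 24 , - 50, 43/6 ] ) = [-50,-24,43/6,11,  59,94 ]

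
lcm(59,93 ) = 5487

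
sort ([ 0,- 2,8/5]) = [ - 2, 0, 8/5]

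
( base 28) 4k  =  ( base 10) 132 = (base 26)52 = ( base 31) 48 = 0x84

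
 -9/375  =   - 3/125 = - 0.02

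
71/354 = 71/354 = 0.20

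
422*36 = 15192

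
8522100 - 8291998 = 230102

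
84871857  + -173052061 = -88180204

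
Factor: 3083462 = 2^1*1541731^1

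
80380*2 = 160760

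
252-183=69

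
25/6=4 + 1/6 = 4.17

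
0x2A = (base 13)33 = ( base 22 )1K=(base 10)42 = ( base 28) 1e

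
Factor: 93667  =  7^1*13381^1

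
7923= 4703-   -  3220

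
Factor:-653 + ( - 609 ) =-2^1*631^1 = - 1262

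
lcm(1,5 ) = 5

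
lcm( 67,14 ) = 938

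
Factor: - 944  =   - 2^4*59^1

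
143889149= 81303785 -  - 62585364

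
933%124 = 65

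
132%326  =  132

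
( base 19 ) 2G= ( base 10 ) 54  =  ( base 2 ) 110110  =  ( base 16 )36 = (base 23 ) 28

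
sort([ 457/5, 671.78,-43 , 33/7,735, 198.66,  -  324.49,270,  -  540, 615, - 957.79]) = [ - 957.79, - 540,  -  324.49, - 43 , 33/7,457/5, 198.66,270, 615,671.78,735]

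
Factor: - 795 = -3^1  *5^1*53^1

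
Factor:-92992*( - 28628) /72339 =2662174976/72339=2^8 * 3^(-1) * 17^1 * 421^1*1453^1*24113^( - 1)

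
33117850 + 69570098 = 102687948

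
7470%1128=702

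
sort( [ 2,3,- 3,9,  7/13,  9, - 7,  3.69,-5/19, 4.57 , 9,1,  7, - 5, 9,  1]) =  [ - 7 , - 5, - 3,-5/19, 7/13,  1,1,2,  3,3.69,4.57,7, 9,9, 9,9]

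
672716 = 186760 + 485956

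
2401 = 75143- 72742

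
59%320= 59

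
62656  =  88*712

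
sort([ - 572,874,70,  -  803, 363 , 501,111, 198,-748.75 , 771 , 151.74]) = [ - 803, - 748.75,- 572,70 , 111, 151.74,  198, 363,501,771,874 ]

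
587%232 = 123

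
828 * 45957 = 38052396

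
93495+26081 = 119576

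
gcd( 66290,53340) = 70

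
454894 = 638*713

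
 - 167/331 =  - 167/331 = - 0.50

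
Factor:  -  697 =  - 17^1 * 41^1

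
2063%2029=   34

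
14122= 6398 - -7724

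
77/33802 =77/33802  =  0.00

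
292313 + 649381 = 941694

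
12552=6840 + 5712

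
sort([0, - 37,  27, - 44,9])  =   [ - 44, - 37,0,9,27 ]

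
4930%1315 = 985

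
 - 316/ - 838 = 158/419 = 0.38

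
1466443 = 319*4597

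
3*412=1236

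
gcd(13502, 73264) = 2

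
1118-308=810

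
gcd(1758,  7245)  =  3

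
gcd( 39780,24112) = 4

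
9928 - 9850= 78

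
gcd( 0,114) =114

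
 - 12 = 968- 980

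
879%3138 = 879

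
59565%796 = 661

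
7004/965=7 + 249/965 = 7.26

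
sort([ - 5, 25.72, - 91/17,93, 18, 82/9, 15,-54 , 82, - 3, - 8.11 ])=[ - 54, - 8.11, - 91/17, - 5, - 3, 82/9,15 , 18, 25.72,82,93 ] 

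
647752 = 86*7532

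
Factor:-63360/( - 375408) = 2^3*3^(-1)*5^1*79^ ( - 1)  =  40/237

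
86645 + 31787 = 118432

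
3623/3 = 3623/3  =  1207.67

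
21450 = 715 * 30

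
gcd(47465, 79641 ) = 1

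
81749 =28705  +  53044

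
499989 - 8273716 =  - 7773727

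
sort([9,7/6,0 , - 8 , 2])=[ - 8,0 , 7/6,2, 9]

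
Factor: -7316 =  - 2^2*31^1 * 59^1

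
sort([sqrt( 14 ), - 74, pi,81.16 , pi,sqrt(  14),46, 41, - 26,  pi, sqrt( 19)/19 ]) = [-74, - 26, sqrt(19) /19,pi,pi,pi,sqrt( 14),sqrt( 14),41, 46,81.16 ]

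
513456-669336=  - 155880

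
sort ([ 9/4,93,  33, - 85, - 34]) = [  -  85,  -  34,9/4,33,93] 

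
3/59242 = 3/59242 = 0.00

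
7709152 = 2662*2896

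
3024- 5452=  - 2428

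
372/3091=372/3091 = 0.12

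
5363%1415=1118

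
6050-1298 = 4752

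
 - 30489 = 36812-67301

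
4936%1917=1102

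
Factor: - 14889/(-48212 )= 21/68 =2^ ( - 2 ) * 3^1*7^1*17^(-1 )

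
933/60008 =933/60008 = 0.02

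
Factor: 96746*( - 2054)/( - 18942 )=2^1*3^(-1)*7^( - 1 )*11^ (- 1 ) * 13^2*41^ ( - 1)*61^2*79^1 = 99358142/9471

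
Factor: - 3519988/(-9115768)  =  879997/2278942 = 2^(  -  1 )*31^1*28387^1 *1139471^( - 1 )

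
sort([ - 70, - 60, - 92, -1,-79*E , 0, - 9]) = [-79 * E,-92, - 70,-60 , - 9, - 1,0]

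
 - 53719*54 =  - 2900826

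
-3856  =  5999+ - 9855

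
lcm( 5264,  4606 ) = 36848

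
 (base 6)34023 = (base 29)5jb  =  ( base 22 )9if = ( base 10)4767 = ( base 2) 1001010011111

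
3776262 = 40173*94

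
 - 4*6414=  - 25656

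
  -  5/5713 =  - 1+5708/5713 = - 0.00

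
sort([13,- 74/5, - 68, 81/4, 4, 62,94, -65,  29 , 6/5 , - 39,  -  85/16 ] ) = [ - 68 , - 65,-39, - 74/5,- 85/16, 6/5, 4,13,  81/4,29,62, 94 ] 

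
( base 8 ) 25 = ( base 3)210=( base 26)l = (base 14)17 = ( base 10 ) 21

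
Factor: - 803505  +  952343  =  2^1 *74419^1 = 148838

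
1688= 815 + 873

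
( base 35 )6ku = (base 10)8080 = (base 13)38a7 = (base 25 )cn5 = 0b1111110010000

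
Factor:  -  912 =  - 2^4*3^1*19^1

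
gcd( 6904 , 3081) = 1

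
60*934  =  56040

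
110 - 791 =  - 681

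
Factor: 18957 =3^1*71^1*89^1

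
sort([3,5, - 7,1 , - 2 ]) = [ - 7, - 2, 1, 3,5]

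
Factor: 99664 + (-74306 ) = 25358 = 2^1 * 31^1*409^1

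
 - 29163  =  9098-38261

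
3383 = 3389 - 6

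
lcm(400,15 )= 1200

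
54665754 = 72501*754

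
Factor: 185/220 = 37/44 = 2^( - 2 )*11^( - 1)*37^1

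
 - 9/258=-1 + 83/86=- 0.03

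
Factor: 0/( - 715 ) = 0 = 0^1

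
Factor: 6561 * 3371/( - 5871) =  - 3^7*19^ ( - 1) * 103^(-1)*3371^1 = -7372377/1957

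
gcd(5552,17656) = 8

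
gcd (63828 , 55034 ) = 2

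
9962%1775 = 1087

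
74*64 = 4736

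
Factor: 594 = 2^1 *3^3 *11^1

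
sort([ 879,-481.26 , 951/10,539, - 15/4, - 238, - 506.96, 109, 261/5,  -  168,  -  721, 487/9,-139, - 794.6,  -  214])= [ - 794.6,- 721 ,-506.96, - 481.26,- 238, - 214 , - 168,-139, - 15/4, 261/5, 487/9, 951/10, 109, 539,879]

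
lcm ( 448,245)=15680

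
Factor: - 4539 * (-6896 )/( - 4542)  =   - 2^3*17^1*89^1*431^1*757^( - 1) = - 5216824/757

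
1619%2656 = 1619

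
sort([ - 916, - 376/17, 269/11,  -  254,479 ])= [ - 916, - 254, - 376/17,269/11,479 ] 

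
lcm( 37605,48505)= 3346845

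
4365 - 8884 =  - 4519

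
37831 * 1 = 37831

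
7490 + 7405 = 14895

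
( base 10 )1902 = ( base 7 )5355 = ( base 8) 3556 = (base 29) 27h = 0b11101101110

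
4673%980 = 753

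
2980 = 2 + 2978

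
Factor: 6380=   2^2  *5^1* 11^1*29^1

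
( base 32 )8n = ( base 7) 546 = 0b100010111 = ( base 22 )cf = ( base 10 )279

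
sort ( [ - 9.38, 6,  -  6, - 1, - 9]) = [ - 9.38, - 9, - 6, -1, 6 ]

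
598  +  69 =667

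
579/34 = 17 + 1/34  =  17.03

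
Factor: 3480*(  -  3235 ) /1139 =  - 2^3*3^1*5^2 * 17^(- 1 )*29^1*67^ (-1 )*647^1 = - 11257800/1139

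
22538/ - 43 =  - 22538/43 =-524.14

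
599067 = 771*777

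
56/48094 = 28/24047  =  0.00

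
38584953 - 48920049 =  - 10335096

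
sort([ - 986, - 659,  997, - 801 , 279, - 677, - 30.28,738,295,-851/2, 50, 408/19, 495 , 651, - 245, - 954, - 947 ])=[ - 986, - 954 , - 947, - 801 , - 677, - 659, - 851/2,- 245, - 30.28, 408/19 , 50, 279,295,495, 651 , 738,997 ]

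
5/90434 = 5/90434 = 0.00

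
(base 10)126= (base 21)60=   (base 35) 3L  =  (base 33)3R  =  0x7e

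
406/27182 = 203/13591 =0.01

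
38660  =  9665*4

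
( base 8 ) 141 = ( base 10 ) 97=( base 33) 2V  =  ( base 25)3M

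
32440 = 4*8110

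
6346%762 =250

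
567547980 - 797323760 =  - 229775780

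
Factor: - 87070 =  - 2^1*5^1*8707^1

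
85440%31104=23232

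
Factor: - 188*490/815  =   - 18424/163=-  2^3*7^2*47^1*163^( - 1)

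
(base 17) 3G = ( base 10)67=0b1000011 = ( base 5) 232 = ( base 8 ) 103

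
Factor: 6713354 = 2^1*37^1*257^1*353^1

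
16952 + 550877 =567829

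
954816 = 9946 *96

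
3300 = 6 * 550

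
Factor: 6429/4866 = 2^( - 1 )*811^(  -  1)*2143^1= 2143/1622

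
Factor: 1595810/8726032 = 2^ ( - 3)*5^1*7^( - 1)*17^(-1)*19^1*37^1*227^1*4583^(-1 )=797905/4363016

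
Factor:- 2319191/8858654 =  - 331313/1265522= - 2^( - 1)*17^1*47^( - 1)*13463^(-1 )*19489^1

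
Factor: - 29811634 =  - 2^1 * 23^1*648079^1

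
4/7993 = 4/7993 = 0.00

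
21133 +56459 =77592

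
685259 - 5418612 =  - 4733353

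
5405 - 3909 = 1496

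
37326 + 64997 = 102323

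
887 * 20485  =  18170195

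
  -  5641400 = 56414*(  -  100) 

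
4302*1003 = 4314906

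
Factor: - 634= - 2^1*317^1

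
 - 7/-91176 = 7/91176  =  0.00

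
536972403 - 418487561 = 118484842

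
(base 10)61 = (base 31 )1u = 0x3D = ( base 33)1S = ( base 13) 49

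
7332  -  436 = 6896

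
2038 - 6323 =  - 4285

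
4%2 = 0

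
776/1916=194/479 = 0.41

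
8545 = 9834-1289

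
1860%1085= 775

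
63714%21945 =19824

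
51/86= 51/86 =0.59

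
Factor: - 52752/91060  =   - 2^2*3^1*5^( - 1)*7^1*29^( - 1) = - 84/145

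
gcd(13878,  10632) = 6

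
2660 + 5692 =8352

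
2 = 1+1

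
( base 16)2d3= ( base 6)3203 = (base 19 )201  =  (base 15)333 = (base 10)723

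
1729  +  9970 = 11699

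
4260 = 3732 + 528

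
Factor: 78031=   78031^1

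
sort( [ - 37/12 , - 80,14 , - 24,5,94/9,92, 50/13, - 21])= [ - 80, - 24,-21,-37/12, 50/13 , 5,94/9, 14,92 ]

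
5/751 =5/751 = 0.01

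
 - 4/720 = - 1/180 =- 0.01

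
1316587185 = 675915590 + 640671595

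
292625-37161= 255464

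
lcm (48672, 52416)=681408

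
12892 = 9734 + 3158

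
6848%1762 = 1562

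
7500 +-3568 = 3932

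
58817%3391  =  1170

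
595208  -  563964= 31244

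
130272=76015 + 54257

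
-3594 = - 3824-  -  230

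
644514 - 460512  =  184002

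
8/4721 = 8/4721 = 0.00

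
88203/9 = 29401/3 = 9800.33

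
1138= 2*569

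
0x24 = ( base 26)1a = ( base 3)1100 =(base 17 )22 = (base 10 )36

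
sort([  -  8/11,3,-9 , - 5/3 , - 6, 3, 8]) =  [ - 9 , - 6, - 5/3, - 8/11,3,3,8]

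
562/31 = 18 + 4/31 = 18.13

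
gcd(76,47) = 1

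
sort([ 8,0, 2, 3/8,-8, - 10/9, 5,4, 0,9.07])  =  [ - 8, - 10/9,0, 0, 3/8, 2, 4, 5, 8,9.07]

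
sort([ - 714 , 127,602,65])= [-714,65,127 , 602]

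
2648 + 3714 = 6362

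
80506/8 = 40253/4 = 10063.25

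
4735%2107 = 521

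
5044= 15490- 10446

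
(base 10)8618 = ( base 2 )10000110101010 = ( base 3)102211012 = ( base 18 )18AE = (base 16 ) 21aa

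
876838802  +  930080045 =1806918847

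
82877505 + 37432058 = 120309563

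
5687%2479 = 729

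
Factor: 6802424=2^3*850303^1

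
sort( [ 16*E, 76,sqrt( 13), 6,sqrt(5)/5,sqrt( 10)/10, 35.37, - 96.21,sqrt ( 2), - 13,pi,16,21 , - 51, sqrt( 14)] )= [ - 96.21,-51, - 13, sqrt (10 )/10,sqrt( 5)/5, sqrt(2 ), pi,sqrt( 13), sqrt(14 ), 6,16, 21,  35.37, 16* E , 76]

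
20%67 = 20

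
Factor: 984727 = 131^1 * 7517^1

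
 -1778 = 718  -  2496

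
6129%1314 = 873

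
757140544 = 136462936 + 620677608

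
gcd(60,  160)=20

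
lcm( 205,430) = 17630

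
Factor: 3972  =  2^2 * 3^1*331^1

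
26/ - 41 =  - 1 + 15/41= -  0.63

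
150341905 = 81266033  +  69075872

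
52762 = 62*851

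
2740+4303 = 7043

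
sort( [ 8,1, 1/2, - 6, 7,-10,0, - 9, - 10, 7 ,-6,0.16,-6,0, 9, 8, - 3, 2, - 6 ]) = [ - 10, - 10,  -  9, - 6,-6,-6, - 6, -3,0,0,0.16,  1/2,1,2,7,7,  8,8,  9] 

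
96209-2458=93751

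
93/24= 3 + 7/8 = 3.88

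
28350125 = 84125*337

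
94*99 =9306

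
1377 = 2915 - 1538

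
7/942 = 7/942=0.01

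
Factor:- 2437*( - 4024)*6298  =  2^4* 47^1 * 67^1*503^1*2437^1 =61761261424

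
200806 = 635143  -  434337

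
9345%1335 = 0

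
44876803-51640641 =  - 6763838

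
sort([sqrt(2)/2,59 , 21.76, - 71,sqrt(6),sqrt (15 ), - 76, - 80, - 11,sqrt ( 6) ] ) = [ - 80  , - 76, - 71, - 11,sqrt(2)/2,sqrt( 6),sqrt( 6),sqrt( 15),21.76, 59 ] 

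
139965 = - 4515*(-31 )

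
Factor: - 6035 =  - 5^1*17^1* 71^1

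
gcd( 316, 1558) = 2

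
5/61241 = 5/61241 = 0.00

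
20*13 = 260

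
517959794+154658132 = 672617926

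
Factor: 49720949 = 2927^1*16987^1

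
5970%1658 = 996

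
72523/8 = 72523/8  =  9065.38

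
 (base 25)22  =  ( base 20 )2c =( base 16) 34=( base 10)52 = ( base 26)20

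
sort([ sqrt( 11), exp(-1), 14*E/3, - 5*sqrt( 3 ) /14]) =[ - 5*sqrt( 3)/14, exp(  -  1),sqrt( 11 ),  14*E/3 ]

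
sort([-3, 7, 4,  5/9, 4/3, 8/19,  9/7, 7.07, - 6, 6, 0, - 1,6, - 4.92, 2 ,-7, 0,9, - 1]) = [ - 7, -6, - 4.92, - 3, - 1, - 1, 0, 0, 8/19, 5/9 , 9/7,4/3,2, 4, 6,6,7,7.07, 9] 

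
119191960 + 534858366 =654050326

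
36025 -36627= - 602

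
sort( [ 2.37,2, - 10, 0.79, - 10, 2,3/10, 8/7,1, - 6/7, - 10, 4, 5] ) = [ - 10, - 10, - 10,-6/7, 3/10,0.79, 1,8/7,2  ,  2, 2.37, 4,5] 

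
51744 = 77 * 672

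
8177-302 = 7875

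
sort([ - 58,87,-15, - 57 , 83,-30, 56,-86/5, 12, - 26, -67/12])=[-58,  -  57, - 30, - 26,-86/5,-15, - 67/12,12,56,83,87 ] 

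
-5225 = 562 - 5787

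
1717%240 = 37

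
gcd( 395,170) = 5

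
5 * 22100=110500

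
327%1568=327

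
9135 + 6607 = 15742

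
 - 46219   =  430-46649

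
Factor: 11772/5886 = 2^1 = 2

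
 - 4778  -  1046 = -5824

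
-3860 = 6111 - 9971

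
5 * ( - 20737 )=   -  103685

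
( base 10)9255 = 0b10010000100111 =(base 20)132F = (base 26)DHP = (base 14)3531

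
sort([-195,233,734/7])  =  [ - 195, 734/7,  233 ] 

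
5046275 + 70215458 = 75261733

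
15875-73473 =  - 57598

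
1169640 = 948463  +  221177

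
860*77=66220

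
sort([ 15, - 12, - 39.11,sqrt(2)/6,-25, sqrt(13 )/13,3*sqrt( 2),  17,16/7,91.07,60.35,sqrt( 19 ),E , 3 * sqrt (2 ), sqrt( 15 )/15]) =[ - 39.11, - 25, - 12,sqrt(2 )/6,sqrt( 15 )/15,sqrt( 13 )/13, 16/7, E,3*sqrt( 2 ),3*sqrt(2 ), sqrt (19 ) , 15, 17,60.35, 91.07]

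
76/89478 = 38/44739 = 0.00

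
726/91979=726/91979 =0.01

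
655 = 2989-2334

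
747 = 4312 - 3565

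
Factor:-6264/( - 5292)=2^1 * 7^( - 2)*29^1 =58/49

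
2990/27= 110+20/27 = 110.74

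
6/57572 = 3/28786  =  0.00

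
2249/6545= 2249/6545 = 0.34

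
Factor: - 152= -2^3*19^1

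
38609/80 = 482 + 49/80 = 482.61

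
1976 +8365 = 10341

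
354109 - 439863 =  - 85754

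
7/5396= 7/5396 =0.00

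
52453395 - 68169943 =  - 15716548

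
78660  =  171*460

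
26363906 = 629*41914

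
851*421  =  358271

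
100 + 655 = 755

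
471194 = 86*5479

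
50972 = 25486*2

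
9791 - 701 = 9090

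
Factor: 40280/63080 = 53/83 = 53^1 * 83^( -1 )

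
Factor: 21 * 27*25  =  3^4*5^2*7^1 = 14175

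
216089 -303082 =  - 86993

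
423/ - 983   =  -423/983  =  -0.43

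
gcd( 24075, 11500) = 25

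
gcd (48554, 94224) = 2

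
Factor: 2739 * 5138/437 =14072982/437=2^1*3^1*7^1*11^1*19^( - 1)*23^( - 1)*83^1  *367^1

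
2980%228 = 16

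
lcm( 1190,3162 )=110670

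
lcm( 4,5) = 20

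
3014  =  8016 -5002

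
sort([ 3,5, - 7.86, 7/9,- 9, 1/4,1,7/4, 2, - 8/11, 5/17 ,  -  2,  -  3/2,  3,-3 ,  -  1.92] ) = [-9,  -  7.86,  -  3 , - 2, - 1.92,-3/2,-8/11,1/4,5/17 , 7/9, 1, 7/4, 2, 3, 3,5 ]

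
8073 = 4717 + 3356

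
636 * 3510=2232360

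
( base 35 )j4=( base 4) 22131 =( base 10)669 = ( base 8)1235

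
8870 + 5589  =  14459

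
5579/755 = 5579/755  =  7.39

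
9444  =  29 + 9415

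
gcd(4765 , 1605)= 5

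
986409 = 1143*863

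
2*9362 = 18724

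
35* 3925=137375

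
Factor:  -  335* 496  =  -166160 = - 2^4*5^1*31^1*67^1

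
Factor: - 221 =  - 13^1*17^1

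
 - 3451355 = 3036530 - 6487885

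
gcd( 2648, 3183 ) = 1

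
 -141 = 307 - 448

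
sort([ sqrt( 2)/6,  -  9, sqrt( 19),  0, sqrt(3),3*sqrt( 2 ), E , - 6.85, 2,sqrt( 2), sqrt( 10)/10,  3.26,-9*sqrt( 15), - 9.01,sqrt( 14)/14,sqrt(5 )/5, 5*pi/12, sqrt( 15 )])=[ - 9*sqrt(15), - 9.01, - 9, - 6.85,0 , sqrt ( 2)/6,sqrt ( 14 )/14,sqrt( 10 )/10, sqrt( 5)/5,5*pi/12, sqrt( 2 ),sqrt( 3), 2, E,3.26,sqrt( 15 ),3* sqrt( 2), sqrt( 19 )]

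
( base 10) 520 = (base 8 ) 1010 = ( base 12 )374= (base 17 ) 1DA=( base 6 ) 2224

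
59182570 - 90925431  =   - 31742861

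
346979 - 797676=- 450697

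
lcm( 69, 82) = 5658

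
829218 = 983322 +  - 154104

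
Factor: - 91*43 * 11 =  - 7^1*11^1*13^1 * 43^1 =- 43043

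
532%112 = 84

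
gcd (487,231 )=1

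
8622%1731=1698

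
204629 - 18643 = 185986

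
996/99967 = 996/99967 = 0.01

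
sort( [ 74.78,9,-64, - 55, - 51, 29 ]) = [-64, - 55, - 51, 9,29, 74.78 ]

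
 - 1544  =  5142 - 6686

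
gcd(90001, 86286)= 1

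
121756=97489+24267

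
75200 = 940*80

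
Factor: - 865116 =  - 2^2*3^2*7^1*3433^1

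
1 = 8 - 7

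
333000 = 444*750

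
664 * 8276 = 5495264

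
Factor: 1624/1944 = 203/243 =3^( - 5)*7^1 * 29^1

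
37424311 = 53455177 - 16030866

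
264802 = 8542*31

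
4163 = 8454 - 4291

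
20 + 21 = 41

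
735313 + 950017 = 1685330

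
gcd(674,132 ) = 2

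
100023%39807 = 20409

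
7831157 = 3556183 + 4274974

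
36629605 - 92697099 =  - 56067494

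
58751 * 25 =1468775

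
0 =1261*0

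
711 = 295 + 416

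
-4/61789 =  - 4/61789 = - 0.00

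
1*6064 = 6064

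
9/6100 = 9/6100 =0.00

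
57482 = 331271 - 273789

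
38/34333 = 2/1807 = 0.00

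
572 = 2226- 1654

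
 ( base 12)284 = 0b110000100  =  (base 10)388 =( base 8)604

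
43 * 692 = 29756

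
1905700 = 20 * 95285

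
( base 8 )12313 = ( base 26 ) 7mj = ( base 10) 5323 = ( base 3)21022011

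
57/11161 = 57/11161 = 0.01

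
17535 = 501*35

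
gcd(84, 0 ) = 84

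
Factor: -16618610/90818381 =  - 2^1*5^1 * 1661861^1 * 90818381^(- 1 ) 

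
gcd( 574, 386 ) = 2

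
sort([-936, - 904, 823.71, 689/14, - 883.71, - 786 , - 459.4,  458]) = [ - 936, - 904, - 883.71 , - 786, -459.4,689/14,458, 823.71]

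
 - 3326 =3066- 6392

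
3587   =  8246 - 4659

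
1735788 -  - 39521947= 41257735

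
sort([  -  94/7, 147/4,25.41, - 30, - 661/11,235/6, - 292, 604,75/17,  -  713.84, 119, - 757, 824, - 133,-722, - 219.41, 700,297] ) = [ - 757, - 722, - 713.84, - 292, - 219.41, - 133,- 661/11, - 30, - 94/7,75/17, 25.41,  147/4,235/6, 119, 297,604,700,824]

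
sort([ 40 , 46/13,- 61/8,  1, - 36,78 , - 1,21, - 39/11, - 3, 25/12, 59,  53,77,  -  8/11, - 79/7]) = [ - 36, - 79/7 ,  -  61/8,-39/11, - 3, - 1, - 8/11 , 1, 25/12, 46/13,21, 40,53,  59,  77,  78 ]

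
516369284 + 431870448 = 948239732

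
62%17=11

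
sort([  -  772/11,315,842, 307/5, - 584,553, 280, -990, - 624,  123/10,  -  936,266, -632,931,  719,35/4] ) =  [ - 990, - 936 ,  -  632,-624, - 584 , - 772/11,35/4,123/10,307/5, 266 , 280 , 315,  553, 719,842,931 ] 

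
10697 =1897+8800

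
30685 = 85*361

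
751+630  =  1381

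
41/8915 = 41/8915=0.00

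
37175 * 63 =2342025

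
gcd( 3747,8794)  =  1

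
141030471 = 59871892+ 81158579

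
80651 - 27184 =53467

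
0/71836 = 0=0.00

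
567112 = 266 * 2132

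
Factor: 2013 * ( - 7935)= - 15973155 = -  3^2*5^1*11^1*23^2*61^1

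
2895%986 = 923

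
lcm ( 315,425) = 26775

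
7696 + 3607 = 11303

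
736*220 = 161920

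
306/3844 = 153/1922 = 0.08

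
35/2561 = 35/2561 = 0.01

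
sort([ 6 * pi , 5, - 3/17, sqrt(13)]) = [-3/17,sqrt( 13) , 5,6 * pi]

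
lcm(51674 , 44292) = 310044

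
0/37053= 0=0.00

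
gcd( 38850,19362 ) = 42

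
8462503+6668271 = 15130774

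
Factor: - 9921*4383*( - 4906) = 213331243158=2^1 * 3^3 * 11^1 * 223^1 * 487^1 * 3307^1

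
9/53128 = 9/53128 = 0.00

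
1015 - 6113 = -5098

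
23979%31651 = 23979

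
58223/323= 58223/323 = 180.26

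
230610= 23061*10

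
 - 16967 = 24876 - 41843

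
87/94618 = 87/94618 = 0.00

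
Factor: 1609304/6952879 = 2^3*19^ ( - 1)*201163^1*365941^( - 1) 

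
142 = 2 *71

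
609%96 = 33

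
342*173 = 59166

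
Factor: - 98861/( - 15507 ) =3^(-2)*7^1*29^1 * 487^1*1723^( - 1 )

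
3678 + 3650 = 7328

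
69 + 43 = 112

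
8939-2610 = 6329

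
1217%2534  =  1217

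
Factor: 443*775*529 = 5^2 * 23^2*31^1*443^1 = 181618925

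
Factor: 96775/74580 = 2^( - 2 )*3^( - 1 )*5^1*7^2*11^( - 1 )*79^1*113^( - 1) = 19355/14916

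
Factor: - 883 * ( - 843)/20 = 744369/20 =2^( - 2 )* 3^1 * 5^( - 1) *281^1*883^1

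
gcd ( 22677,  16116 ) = 3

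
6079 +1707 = 7786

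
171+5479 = 5650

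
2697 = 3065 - 368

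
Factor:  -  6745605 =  - 3^1 * 5^1*127^1*3541^1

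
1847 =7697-5850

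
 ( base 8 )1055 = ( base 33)GT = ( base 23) 115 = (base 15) 272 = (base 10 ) 557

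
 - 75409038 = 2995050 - 78404088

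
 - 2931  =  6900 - 9831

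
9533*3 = 28599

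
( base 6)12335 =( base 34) 1KN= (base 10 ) 1859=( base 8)3503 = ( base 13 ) B00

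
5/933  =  5/933  =  0.01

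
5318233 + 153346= 5471579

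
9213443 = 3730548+5482895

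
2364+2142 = 4506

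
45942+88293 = 134235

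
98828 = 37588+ 61240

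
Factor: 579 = 3^1*193^1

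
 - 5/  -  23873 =5/23873 = 0.00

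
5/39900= 1/7980 = 0.00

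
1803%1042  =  761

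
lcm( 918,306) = 918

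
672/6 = 112 =112.00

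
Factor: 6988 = 2^2*1747^1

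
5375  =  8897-3522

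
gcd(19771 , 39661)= 17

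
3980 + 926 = 4906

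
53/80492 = 53/80492 =0.00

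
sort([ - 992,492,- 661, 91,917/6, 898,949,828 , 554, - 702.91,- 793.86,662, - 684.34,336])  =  [-992, - 793.86, - 702.91, - 684.34, - 661, 91,917/6,336, 492,554,662, 828, 898,949]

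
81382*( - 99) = - 8056818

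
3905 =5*781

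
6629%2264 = 2101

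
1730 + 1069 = 2799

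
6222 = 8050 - 1828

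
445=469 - 24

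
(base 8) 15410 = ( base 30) 7KK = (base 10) 6920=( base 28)8n4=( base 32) 6O8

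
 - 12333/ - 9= 4111/3 = 1370.33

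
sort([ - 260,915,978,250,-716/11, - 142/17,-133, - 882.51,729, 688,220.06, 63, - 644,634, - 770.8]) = [ - 882.51, - 770.8, - 644, - 260 ,-133, - 716/11, -142/17 , 63,220.06, 250,634,688,729,915,978 ]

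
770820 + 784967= 1555787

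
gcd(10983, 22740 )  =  3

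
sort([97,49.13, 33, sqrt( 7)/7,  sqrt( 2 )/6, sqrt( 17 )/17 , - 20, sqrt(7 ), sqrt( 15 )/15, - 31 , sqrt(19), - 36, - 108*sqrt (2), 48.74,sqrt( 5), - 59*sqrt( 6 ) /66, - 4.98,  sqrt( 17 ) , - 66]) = [ - 108*sqrt(2), - 66, - 36, - 31, - 20, - 4.98, - 59*sqrt( 6)/66 , sqrt( 2)/6 , sqrt( 17) /17, sqrt(15)/15,sqrt( 7)/7,sqrt( 5) , sqrt( 7), sqrt( 17), sqrt(19), 33,  48.74, 49.13, 97]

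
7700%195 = 95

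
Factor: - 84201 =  - 3^1 * 13^1*17^1*127^1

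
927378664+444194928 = 1371573592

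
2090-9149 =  - 7059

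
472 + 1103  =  1575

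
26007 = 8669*3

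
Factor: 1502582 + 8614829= 10117411^1 = 10117411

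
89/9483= 89/9483 = 0.01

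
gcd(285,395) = 5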